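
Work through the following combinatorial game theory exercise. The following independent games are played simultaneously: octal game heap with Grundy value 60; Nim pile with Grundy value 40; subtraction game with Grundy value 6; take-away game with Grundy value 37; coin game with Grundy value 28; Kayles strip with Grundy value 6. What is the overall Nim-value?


By the Sprague-Grundy theorem, the Grundy value of a sum of games is the XOR of individual Grundy values.
octal game heap: Grundy value = 60. Running XOR: 0 XOR 60 = 60
Nim pile: Grundy value = 40. Running XOR: 60 XOR 40 = 20
subtraction game: Grundy value = 6. Running XOR: 20 XOR 6 = 18
take-away game: Grundy value = 37. Running XOR: 18 XOR 37 = 55
coin game: Grundy value = 28. Running XOR: 55 XOR 28 = 43
Kayles strip: Grundy value = 6. Running XOR: 43 XOR 6 = 45
The combined Grundy value is 45.

45


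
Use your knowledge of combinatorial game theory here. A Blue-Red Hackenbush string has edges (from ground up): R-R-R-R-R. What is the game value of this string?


Edges (from ground): R-R-R-R-R
By Berlekamp's sign-expansion rule, a Blue-Red Hackenbush stalk has the value of the surreal number whose sign sequence is the edge sequence with B -> + and R -> -.
Sign sequence: -----
Trace the sign expansion in the surreal number tree, starting from 0:
Edge 1: R (sign -) -> bounds (-inf, 0), value = -1
Edge 2: R (sign -) -> bounds (-inf, -1), value = -2
Edge 3: R (sign -) -> bounds (-inf, -2), value = -3
Edge 4: R (sign -) -> bounds (-inf, -3), value = -4
Edge 5: R (sign -) -> bounds (-inf, -4), value = -5
Game value = -5

-5


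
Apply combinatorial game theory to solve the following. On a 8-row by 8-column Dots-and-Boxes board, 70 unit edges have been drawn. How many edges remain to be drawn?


Grid: 8 x 8 boxes, i.e. 9 rows and 9 columns of dots.
Horizontal edges: (rows + 1) * cols = 9 * 8 = 72
Vertical edges: rows * (cols + 1) = 8 * 9 = 72
Total edges: 72 + 72 = 144
Edges drawn: 70
Remaining: 144 - 70 = 74

74


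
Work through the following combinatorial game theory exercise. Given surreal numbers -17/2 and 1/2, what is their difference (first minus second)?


x = -17/2, y = 1/2
Converting to common denominator: 2
x = -17/2, y = 1/2
x - y = -17/2 - 1/2 = -9

-9


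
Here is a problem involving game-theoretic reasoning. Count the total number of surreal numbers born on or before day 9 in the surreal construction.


Day 0: {|} = 0 is born. Count = 1.
Day n: the number of surreal numbers born by day n is 2^(n+1) - 1.
By day 0: 2^1 - 1 = 1
By day 1: 2^2 - 1 = 3
By day 2: 2^3 - 1 = 7
By day 3: 2^4 - 1 = 15
By day 4: 2^5 - 1 = 31
By day 5: 2^6 - 1 = 63
By day 6: 2^7 - 1 = 127
By day 7: 2^8 - 1 = 255
By day 8: 2^9 - 1 = 511
By day 9: 2^10 - 1 = 1023
By day 9: 1023 surreal numbers.

1023


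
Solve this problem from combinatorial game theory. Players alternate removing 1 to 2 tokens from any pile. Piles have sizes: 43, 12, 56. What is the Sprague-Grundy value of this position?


Subtraction set: {1, 2}
For this subtraction set, G(n) = n mod 3 (period = max + 1 = 3).
Pile 1 (size 43): G(43) = 43 mod 3 = 1
Pile 2 (size 12): G(12) = 12 mod 3 = 0
Pile 3 (size 56): G(56) = 56 mod 3 = 2
Total Grundy value = XOR of all: 1 XOR 0 XOR 2 = 3

3


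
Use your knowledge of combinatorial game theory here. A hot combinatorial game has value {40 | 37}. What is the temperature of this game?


The game is {40 | 37}, a switch {a | b} with numbers a > b.
Cooling {a | b} by t gives {a - t | b + t}, which stops being hot when a - t = b + t, i.e. at t = (a - b)/2. So the temperature of a switch is (a - b)/2.
Temperature = (Left option - Right option) / 2
= (40 - (37)) / 2
= 3 / 2
= 3/2

3/2


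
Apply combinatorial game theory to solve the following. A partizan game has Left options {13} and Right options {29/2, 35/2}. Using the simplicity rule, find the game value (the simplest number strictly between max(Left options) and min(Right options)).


Left options: {13}, max = 13
Right options: {29/2, 35/2}, min = 29/2
All options are numbers and max(Left) < min(Right), so by the simplicity theorem the value is the simplest (earliest-born) number strictly between 13 and 29/2.
The only integer strictly between 13 and 29/2 is 14.
No non-integer in the interval can be simpler: if x is a non-integer in the interval, then floor(x) or ceil(x) also lies in the interval (the interval contains an integer), and both are proper prefixes of x's sign expansion, i.e. born earlier. So the game value is 14.
Game value = 14

14


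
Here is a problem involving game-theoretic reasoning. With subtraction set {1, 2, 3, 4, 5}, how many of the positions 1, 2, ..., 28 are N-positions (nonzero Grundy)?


Subtraction set S = {1, 2, 3, 4, 5}, so G(n) = n mod 6.
G(n) = 0 when n is a multiple of 6.
Multiples of 6 in [1, 28]: 4
N-positions (nonzero Grundy) = 28 - 4 = 24

24


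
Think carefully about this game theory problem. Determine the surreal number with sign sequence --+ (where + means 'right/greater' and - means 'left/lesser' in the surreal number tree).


Sign expansion: --+
Rule: track bounds (lo, hi), initially (-inf, +inf). On '+', the current value becomes lo and we move to the simplest number in (value, hi): value + 1 if hi = +inf, otherwise the midpoint (value + hi)/2. On '-', the current value becomes hi and we move to value - 1 if lo = -inf, otherwise the midpoint (lo + value)/2.
Start at 0.
Step 1: sign = -, move left. Bounds: (-inf, 0). Value = -1
Step 2: sign = -, move left. Bounds: (-inf, -1). Value = -2
Step 3: sign = +, move right. Bounds: (-2, -1). Value = -3/2
The surreal number with sign expansion --+ is -3/2.

-3/2


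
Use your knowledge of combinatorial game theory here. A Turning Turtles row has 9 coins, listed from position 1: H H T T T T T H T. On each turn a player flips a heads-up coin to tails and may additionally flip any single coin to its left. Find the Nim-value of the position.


Coins: H H T T T T T H T
Key fact: a single head at position k behaves exactly like a Nim heap of size k (turning it to T and optionally flipping a coin at j < k corresponds to moving the heap from k to j, or to 0), and heads combine as a disjunctive sum (two heads at the same place would cancel, matching j XOR j = 0). So the Nim-value is the XOR of the 1-indexed positions of the heads.
Face-up positions (1-indexed): [1, 2, 8]
XOR 0 with 1: 0 XOR 1 = 1
XOR 1 with 2: 1 XOR 2 = 3
XOR 3 with 8: 3 XOR 8 = 11
Nim-value = 11

11


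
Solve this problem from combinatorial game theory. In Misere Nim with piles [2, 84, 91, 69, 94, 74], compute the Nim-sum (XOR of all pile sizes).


We need the XOR (exclusive or) of all pile sizes.
After XOR-ing pile 1 (size 2): 0 XOR 2 = 2
After XOR-ing pile 2 (size 84): 2 XOR 84 = 86
After XOR-ing pile 3 (size 91): 86 XOR 91 = 13
After XOR-ing pile 4 (size 69): 13 XOR 69 = 72
After XOR-ing pile 5 (size 94): 72 XOR 94 = 22
After XOR-ing pile 6 (size 74): 22 XOR 74 = 92
The Nim-value of this position is 92.

92


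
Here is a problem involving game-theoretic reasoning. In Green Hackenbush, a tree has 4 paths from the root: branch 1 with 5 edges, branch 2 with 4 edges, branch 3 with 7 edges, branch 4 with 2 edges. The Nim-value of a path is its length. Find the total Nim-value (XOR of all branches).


The tree has 4 branches from the ground vertex.
In Green Hackenbush, the Nim-value of a simple path of length k is k.
Branch 1: length 5, Nim-value = 5
Branch 2: length 4, Nim-value = 4
Branch 3: length 7, Nim-value = 7
Branch 4: length 2, Nim-value = 2
Total Nim-value = XOR of all branch values:
0 XOR 5 = 5
5 XOR 4 = 1
1 XOR 7 = 6
6 XOR 2 = 4
Nim-value of the tree = 4

4


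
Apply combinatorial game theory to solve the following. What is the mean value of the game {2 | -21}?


Game = {2 | -21}, a switch {a | b} with numbers a > b.
Its thermograph has left wall a - t and right wall b + t, which meet at t = (a - b)/2, where both equal (a + b)/2. So the mast (mean value) is at (a + b)/2.
Mean = (2 + (-21))/2 = -19/2 = -19/2

-19/2


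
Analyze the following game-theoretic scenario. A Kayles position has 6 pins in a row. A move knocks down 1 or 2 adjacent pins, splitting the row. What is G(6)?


Kayles: a move removes 1 or 2 adjacent pins from a contiguous row.
Removing pins from a row of k leaves two independent rows (a, b) with a + b = k - 1 (one pin) or a + b = k - 2 (two pins); an end removal gives a = 0.
By Sprague-Grundy, G(k) = mex{ G(a) XOR G(b) } over all these splits. G(0) = 0.
G(1): splits (0,0):0^0=0 -> mex({0}) = 1
G(2): splits (0,1):0^1=1 (0,0):0^0=0 -> mex({0, 1}) = 2
G(3): splits (0,2):0^2=2 (1,1):1^1=0 (0,1):0^1=1 -> mex({0, 1, 2}) = 3
G(4): splits (0,3):0^3=3 (1,2):1^2=3 (0,2):0^2=2 (1,1):1^1=0 -> mex({0, 2, 3}) = 1
G(5): splits (0,4):0^1=1 (1,3):1^3=2 (2,2):2^2=0 (0,3):0^3=3 (1,2):1^2=3 -> mex({0, 1, 2, 3}) = 4
G(6) = mex({0, 1, 2, 4}) = 3
Therefore G(6) = 3.

3


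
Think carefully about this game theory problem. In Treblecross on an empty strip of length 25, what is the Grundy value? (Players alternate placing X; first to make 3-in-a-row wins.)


Treblecross: place X on empty cells; 3-in-a-row wins.
Playing within two cells of an existing X lets the opponent win at once, so sensible play treats the cells i-2..i+2 around each X as dead. The player left with no safe cell loses, so this is a normal-play take-away game on strips of safe cells.
Placing X at cell i (0-indexed) of a strip of k safe cells leaves independent strips of sizes max(0, i-2) and max(0, k-i-3). Hence G(k) = mex{ G(max(0,i-2)) XOR G(max(0,k-i-3)) : 0 <= i < k }, with G(0) = 0.
G(1): splits (0,0):0^0=0 -> mex({0}) = 1
G(2): splits (0,0):0^0=0 -> mex({0}) = 1
G(3): splits (0,0):0^0=0 -> mex({0}) = 1
G(4): splits (0,1):0^1=1 (0,0):0^0=0 -> mex({0, 1}) = 2
G(5): splits (0,2):0^1=1 (0,1):0^1=1 (0,0):0^0=0 -> mex({0, 1}) = 2
G(6) = mex({1}) = 0
G(7) = mex({0, 1, 2}) = 3
G(8) = mex({0, 1, 2}) = 3
G(9) = mex({0, 2}) = 1
G(10) = mex({0, 2, 3}) = 1
G(11) = mex({0, 3}) = 1
G(12) = mex({1, 3}) = 0
G(13) = mex({0, 1, 2, 3}) = 4
G(14) = mex({0, 1, 2}) = 3
G(15) = mex({0, 1, 2}) = 3
G(16) = mex({0, 1, 2, 4}) = 3
G(17) = mex({0, 1, 3, 4}) = 2
G(18) = mex({0, 1, 3, 4}) = 2
G(19) = mex({0, 1, 3, 5}) = 2
G(20) = mex({0, 1, 2, 3, 5}) = 4
G(21) = mex({0, 1, 2, 3, 5}) = 4
G(22) = mex({1, 2, 6}) = 0
G(23) = mex({0, 1, 2, 3, 4, 6}) = 5
G(24) = mex({0, 1, 2, 3, 4}) = 5
G(25) = mex({0, 1, 3, 4, 7}) = 2
Therefore G(25) = 2.

2


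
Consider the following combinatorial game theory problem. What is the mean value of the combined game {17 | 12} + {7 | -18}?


G1 = {17 | 12}, G2 = {7 | -18}
Each is a switch {a | b} with numbers a > b; its mean value is (a + b)/2, and mean value is additive over game sums: m(G1 + G2) = m(G1) + m(G2).
Mean of G1 = (17 + (12))/2 = 29/2 = 29/2
Mean of G2 = (7 + (-18))/2 = -11/2 = -11/2
Mean of G1 + G2 = 29/2 + -11/2 = 9

9


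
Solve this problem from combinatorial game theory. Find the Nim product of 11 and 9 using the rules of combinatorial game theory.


Nim multiplication is bilinear over XOR: (u XOR v) * w = (u*w) XOR (v*w).
So we split each operand into its bit components and XOR the pairwise Nim products.
11 = 1 + 2 + 8 (as XOR of powers of 2).
9 = 1 + 8 (as XOR of powers of 2).
Using the standard Nim-product table on single bits:
  2*2 = 3,   2*4 = 8,   2*8 = 12,
  4*4 = 6,   4*8 = 11,  8*8 = 13,
and  1*x = x (identity), k*l = l*k (commutative).
Pairwise Nim products:
  1 * 1 = 1
  1 * 8 = 8
  2 * 1 = 2
  2 * 8 = 12
  8 * 1 = 8
  8 * 8 = 13
XOR them: 1 XOR 8 XOR 2 XOR 12 XOR 8 XOR 13 = 2.
Result: 11 * 9 = 2 (in Nim).

2


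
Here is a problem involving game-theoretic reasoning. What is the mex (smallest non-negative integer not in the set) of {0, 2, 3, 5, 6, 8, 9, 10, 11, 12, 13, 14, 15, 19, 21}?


Set = {0, 2, 3, 5, 6, 8, 9, 10, 11, 12, 13, 14, 15, 19, 21}
0 is in the set.
1 is NOT in the set. This is the mex.
mex = 1

1


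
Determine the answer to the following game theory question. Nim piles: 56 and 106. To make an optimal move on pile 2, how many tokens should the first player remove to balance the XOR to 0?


Piles: 56 and 106
Current XOR: 56 XOR 106 = 82 (non-zero, so this is an N-position).
To make the XOR zero, we need to find a move that balances the piles.
For pile 2 (size 106): target = 106 XOR 82 = 56
We reduce pile 2 from 106 to 56.
Tokens removed: 106 - 56 = 50
Verification: 56 XOR 56 = 0

50


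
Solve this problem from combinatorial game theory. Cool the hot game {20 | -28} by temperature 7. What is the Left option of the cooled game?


Original game: {20 | -28} (a switch {a | b} with a > b).
Cooling by t (for t below the temperature (a - b)/2 = 24) taxes each move by t: {a | b} cooled by t is {a - t | b + t}.
Cooling amount: t = 7
Cooled Left option: 20 - 7 = 13
Cooled Right option: -28 + 7 = -21
Cooled game: {13 | -21}
Left option = 13

13


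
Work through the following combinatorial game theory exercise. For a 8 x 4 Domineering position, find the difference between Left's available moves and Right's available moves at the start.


Board is 8 x 4 (rows x cols).
Left (vertical) placements: (rows-1) * cols = 7 * 4 = 28
Right (horizontal) placements: rows * (cols-1) = 8 * 3 = 24
Advantage = Left - Right = 28 - 24 = 4

4


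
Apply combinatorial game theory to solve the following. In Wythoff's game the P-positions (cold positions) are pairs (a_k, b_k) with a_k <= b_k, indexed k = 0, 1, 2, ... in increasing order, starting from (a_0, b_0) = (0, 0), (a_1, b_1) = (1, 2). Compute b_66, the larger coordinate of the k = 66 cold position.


By Wythoff's theorem, a_k = floor(k * phi) and b_k = floor(k * phi^2) = a_k + k, where phi = (1 + sqrt(5))/2 is the golden ratio.
phi = (1 + sqrt(5))/2 = 1.618034
phi^2 = phi + 1 = 2.618034
k = 66
k * phi^2 = 66 * 2.618034 = 172.790243
b_66 = floor(k * phi^2) = 172 (check: a_66 + k = 106 + 66 = 172)

172


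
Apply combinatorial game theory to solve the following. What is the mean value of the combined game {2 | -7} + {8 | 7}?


G1 = {2 | -7}, G2 = {8 | 7}
Each is a switch {a | b} with numbers a > b; its mean value is (a + b)/2, and mean value is additive over game sums: m(G1 + G2) = m(G1) + m(G2).
Mean of G1 = (2 + (-7))/2 = -5/2 = -5/2
Mean of G2 = (8 + (7))/2 = 15/2 = 15/2
Mean of G1 + G2 = -5/2 + 15/2 = 5

5


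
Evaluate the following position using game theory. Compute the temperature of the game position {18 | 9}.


The game is {18 | 9}, a switch {a | b} with numbers a > b.
Cooling {a | b} by t gives {a - t | b + t}, which stops being hot when a - t = b + t, i.e. at t = (a - b)/2. So the temperature of a switch is (a - b)/2.
Temperature = (Left option - Right option) / 2
= (18 - (9)) / 2
= 9 / 2
= 9/2

9/2


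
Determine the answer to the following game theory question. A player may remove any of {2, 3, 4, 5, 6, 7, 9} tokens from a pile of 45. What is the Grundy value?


The subtraction set is S = {2, 3, 4, 5, 6, 7, 9}.
G(k) = mex{ G(k - s) : s in S, s <= k }. We compute iteratively: G(0) = 0.
G(1) = mex({}) = 0
G(2) = mex({0}) = 1
G(3) = mex({0}) = 1
G(4) = mex({0, 1}) = 2
G(5) = mex({0, 1}) = 2
G(6) = mex({0, 1, 2}) = 3
G(7) = mex({0, 1, 2}) = 3
G(8) = mex({0, 1, 2, 3}) = 4
G(9) = mex({0, 1, 2, 3}) = 4
G(10) = mex({0, 1, 2, 3, 4}) = 5
G(11) = mex({1, 2, 3, 4}) = 0
G(12) = mex({1, 2, 3, 4, 5}) = 0
G(13) = mex({0, 2, 3, 4, 5}) = 1
G(14) = mex({0, 2, 3, 4, 5}) = 1
G(15) = mex({0, 1, 3, 4, 5}) = 2
G(16) = mex({0, 1, 3, 4, 5}) = 2
G(17) = mex({0, 1, 2, 4, 5}) = 3
G(18) = mex({0, 1, 2, 4}) = 3
G(19) = mex({0, 1, 2, 3, 5}) = 4
Observe that G(11)..G(19) = 0, 0, 1, 1, 2, 2, 3, 3, 4 repeats G(0)..G(8) = 0, 0, 1, 1, 2, 2, 3, 3, 4.
For k >= max(S) = 9, G(k) is determined by the previous 9 values G(k-9)..G(k-1); a window of 9 consecutive values has recurred shifted by 11, so by induction G(k + 11) = G(k) for all k >= 0: the sequence is periodic from the start with period 11.
One period: G(0..10) = 0, 0, 1, 1, 2, 2, 3, 3, 4, 4, 5.
45 mod 11 = 1, so G(45) = G(1) = 0.

0


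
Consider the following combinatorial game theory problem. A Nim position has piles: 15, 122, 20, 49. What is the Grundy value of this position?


We need the XOR (exclusive or) of all pile sizes.
After XOR-ing pile 1 (size 15): 0 XOR 15 = 15
After XOR-ing pile 2 (size 122): 15 XOR 122 = 117
After XOR-ing pile 3 (size 20): 117 XOR 20 = 97
After XOR-ing pile 4 (size 49): 97 XOR 49 = 80
The Nim-value of this position is 80.

80


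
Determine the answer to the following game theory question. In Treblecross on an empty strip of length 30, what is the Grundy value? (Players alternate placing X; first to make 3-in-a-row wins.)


Treblecross: place X on empty cells; 3-in-a-row wins.
Playing within two cells of an existing X lets the opponent win at once, so sensible play treats the cells i-2..i+2 around each X as dead. The player left with no safe cell loses, so this is a normal-play take-away game on strips of safe cells.
Placing X at cell i (0-indexed) of a strip of k safe cells leaves independent strips of sizes max(0, i-2) and max(0, k-i-3). Hence G(k) = mex{ G(max(0,i-2)) XOR G(max(0,k-i-3)) : 0 <= i < k }, with G(0) = 0.
G(1): splits (0,0):0^0=0 -> mex({0}) = 1
G(2): splits (0,0):0^0=0 -> mex({0}) = 1
G(3): splits (0,0):0^0=0 -> mex({0}) = 1
G(4): splits (0,1):0^1=1 (0,0):0^0=0 -> mex({0, 1}) = 2
G(5): splits (0,2):0^1=1 (0,1):0^1=1 (0,0):0^0=0 -> mex({0, 1}) = 2
G(6) = mex({1}) = 0
G(7) = mex({0, 1, 2}) = 3
G(8) = mex({0, 1, 2}) = 3
G(9) = mex({0, 2}) = 1
G(10) = mex({0, 2, 3}) = 1
G(11) = mex({0, 3}) = 1
G(12) = mex({1, 3}) = 0
G(13) = mex({0, 1, 2, 3}) = 4
G(14) = mex({0, 1, 2}) = 3
G(15) = mex({0, 1, 2}) = 3
G(16) = mex({0, 1, 2, 4}) = 3
G(17) = mex({0, 1, 3, 4}) = 2
G(18) = mex({0, 1, 3, 4}) = 2
G(19) = mex({0, 1, 3, 5}) = 2
G(20) = mex({0, 1, 2, 3, 5}) = 4
G(21) = mex({0, 1, 2, 3, 5}) = 4
G(22) = mex({1, 2, 6}) = 0
G(23) = mex({0, 1, 2, 3, 4, 6}) = 5
G(24) = mex({0, 1, 2, 3, 4}) = 5
G(25) = mex({0, 1, 3, 4, 7}) = 2
G(26) = mex({0, 1, 3, 4, 5, 7}) = 2
G(27) = mex({0, 1, 3, 5}) = 2
G(28) = mex({0, 1, 2, 5}) = 3
G(29) = mex({0, 1, 2, 4, 5, 6}) = 3
G(30) = mex({1, 2, 4, 6}) = 0
Therefore G(30) = 0.

0


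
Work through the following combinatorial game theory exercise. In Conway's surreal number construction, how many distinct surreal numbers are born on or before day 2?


Day 0: {|} = 0 is born. Count = 1.
Day n: the number of surreal numbers born by day n is 2^(n+1) - 1.
By day 0: 2^1 - 1 = 1
By day 1: 2^2 - 1 = 3
By day 2: 2^3 - 1 = 7
By day 2: 7 surreal numbers.

7


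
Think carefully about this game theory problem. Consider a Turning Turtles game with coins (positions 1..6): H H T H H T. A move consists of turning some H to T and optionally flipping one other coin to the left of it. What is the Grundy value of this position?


Coins: H H T H H T
Key fact: a single head at position k behaves exactly like a Nim heap of size k (turning it to T and optionally flipping a coin at j < k corresponds to moving the heap from k to j, or to 0), and heads combine as a disjunctive sum (two heads at the same place would cancel, matching j XOR j = 0). So the Nim-value is the XOR of the 1-indexed positions of the heads.
Face-up positions (1-indexed): [1, 2, 4, 5]
XOR 0 with 1: 0 XOR 1 = 1
XOR 1 with 2: 1 XOR 2 = 3
XOR 3 with 4: 3 XOR 4 = 7
XOR 7 with 5: 7 XOR 5 = 2
Nim-value = 2

2


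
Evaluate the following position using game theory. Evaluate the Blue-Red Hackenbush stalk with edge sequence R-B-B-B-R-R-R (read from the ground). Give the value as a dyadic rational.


Edges (from ground): R-B-B-B-R-R-R
By Berlekamp's sign-expansion rule, a Blue-Red Hackenbush stalk has the value of the surreal number whose sign sequence is the edge sequence with B -> + and R -> -.
Sign sequence: -+++---
Trace the sign expansion in the surreal number tree, starting from 0:
Edge 1: R (sign -) -> bounds (-inf, 0), value = -1
Edge 2: B (sign +) -> bounds (-1, 0), value = -1/2
Edge 3: B (sign +) -> bounds (-1/2, 0), value = -1/4
Edge 4: B (sign +) -> bounds (-1/4, 0), value = -1/8
Edge 5: R (sign -) -> bounds (-1/4, -1/8), value = -3/16
Edge 6: R (sign -) -> bounds (-1/4, -3/16), value = -7/32
Edge 7: R (sign -) -> bounds (-1/4, -7/32), value = -15/64
Game value = -15/64

-15/64


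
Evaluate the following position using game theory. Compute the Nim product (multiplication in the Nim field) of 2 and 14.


Nim multiplication is bilinear over XOR: (u XOR v) * w = (u*w) XOR (v*w).
So we split each operand into its bit components and XOR the pairwise Nim products.
2 = 2 (as XOR of powers of 2).
14 = 2 + 4 + 8 (as XOR of powers of 2).
Using the standard Nim-product table on single bits:
  2*2 = 3,   2*4 = 8,   2*8 = 12,
  4*4 = 6,   4*8 = 11,  8*8 = 13,
and  1*x = x (identity), k*l = l*k (commutative).
Pairwise Nim products:
  2 * 2 = 3
  2 * 4 = 8
  2 * 8 = 12
XOR them: 3 XOR 8 XOR 12 = 7.
Result: 2 * 14 = 7 (in Nim).

7


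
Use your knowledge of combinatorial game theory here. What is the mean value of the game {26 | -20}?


Game = {26 | -20}, a switch {a | b} with numbers a > b.
Its thermograph has left wall a - t and right wall b + t, which meet at t = (a - b)/2, where both equal (a + b)/2. So the mast (mean value) is at (a + b)/2.
Mean = (26 + (-20))/2 = 6/2 = 3

3


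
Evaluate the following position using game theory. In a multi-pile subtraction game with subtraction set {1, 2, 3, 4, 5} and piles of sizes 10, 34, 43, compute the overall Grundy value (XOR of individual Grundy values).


Subtraction set: {1, 2, 3, 4, 5}
For this subtraction set, G(n) = n mod 6 (period = max + 1 = 6).
Pile 1 (size 10): G(10) = 10 mod 6 = 4
Pile 2 (size 34): G(34) = 34 mod 6 = 4
Pile 3 (size 43): G(43) = 43 mod 6 = 1
Total Grundy value = XOR of all: 4 XOR 4 XOR 1 = 1

1


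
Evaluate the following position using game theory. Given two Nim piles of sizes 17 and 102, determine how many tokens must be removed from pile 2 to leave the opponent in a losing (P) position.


Piles: 17 and 102
Current XOR: 17 XOR 102 = 119 (non-zero, so this is an N-position).
To make the XOR zero, we need to find a move that balances the piles.
For pile 2 (size 102): target = 102 XOR 119 = 17
We reduce pile 2 from 102 to 17.
Tokens removed: 102 - 17 = 85
Verification: 17 XOR 17 = 0

85


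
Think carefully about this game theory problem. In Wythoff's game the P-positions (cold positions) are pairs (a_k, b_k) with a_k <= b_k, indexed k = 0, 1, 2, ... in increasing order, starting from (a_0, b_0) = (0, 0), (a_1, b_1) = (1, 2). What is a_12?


By Wythoff's theorem, a_k = floor(k * phi) and b_k = floor(k * phi^2) = a_k + k, where phi = (1 + sqrt(5))/2 is the golden ratio.
phi = (1 + sqrt(5))/2 = 1.618034
k = 12
k * phi = 12 * 1.618034 = 19.416408
a_12 = floor(k * phi) = 19

19


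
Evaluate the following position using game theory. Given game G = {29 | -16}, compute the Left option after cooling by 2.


Original game: {29 | -16} (a switch {a | b} with a > b).
Cooling by t (for t below the temperature (a - b)/2 = 45/2) taxes each move by t: {a | b} cooled by t is {a - t | b + t}.
Cooling amount: t = 2
Cooled Left option: 29 - 2 = 27
Cooled Right option: -16 + 2 = -14
Cooled game: {27 | -14}
Left option = 27

27


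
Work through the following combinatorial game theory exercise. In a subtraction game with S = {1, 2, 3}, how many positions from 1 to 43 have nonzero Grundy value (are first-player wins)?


Subtraction set S = {1, 2, 3}, so G(n) = n mod 4.
G(n) = 0 when n is a multiple of 4.
Multiples of 4 in [1, 43]: 10
N-positions (nonzero Grundy) = 43 - 10 = 33

33


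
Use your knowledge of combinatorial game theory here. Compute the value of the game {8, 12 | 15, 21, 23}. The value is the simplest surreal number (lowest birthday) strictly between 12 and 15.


Left options: {8, 12}, max = 12
Right options: {15, 21, 23}, min = 15
All options are numbers and max(Left) < min(Right), so by the simplicity theorem the value is the simplest (earliest-born) number strictly between 12 and 15.
Integers 13 through 14 all lie strictly between 12 and 15.
Among integers, the simplest (lowest birthday = smallest |n|; 0 is born on day 0, +-n on day n) is 13.
No non-integer in the interval can be simpler: if x is a non-integer in the interval, then floor(x) or ceil(x) also lies in the interval (the interval contains an integer), and both are proper prefixes of x's sign expansion, i.e. born earlier. So the game value is 13.
Game value = 13

13


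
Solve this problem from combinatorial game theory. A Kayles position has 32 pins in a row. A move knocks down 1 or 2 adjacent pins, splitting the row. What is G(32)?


Kayles: a move removes 1 or 2 adjacent pins from a contiguous row.
Removing pins from a row of k leaves two independent rows (a, b) with a + b = k - 1 (one pin) or a + b = k - 2 (two pins); an end removal gives a = 0.
By Sprague-Grundy, G(k) = mex{ G(a) XOR G(b) } over all these splits. G(0) = 0.
G(1): splits (0,0):0^0=0 -> mex({0}) = 1
G(2): splits (0,1):0^1=1 (0,0):0^0=0 -> mex({0, 1}) = 2
G(3): splits (0,2):0^2=2 (1,1):1^1=0 (0,1):0^1=1 -> mex({0, 1, 2}) = 3
G(4): splits (0,3):0^3=3 (1,2):1^2=3 (0,2):0^2=2 (1,1):1^1=0 -> mex({0, 2, 3}) = 1
G(5): splits (0,4):0^1=1 (1,3):1^3=2 (2,2):2^2=0 (0,3):0^3=3 (1,2):1^2=3 -> mex({0, 1, 2, 3}) = 4
G(6) = mex({0, 1, 2, 4}) = 3
G(7) = mex({0, 1, 3, 4, 5}) = 2
G(8) = mex({0, 2, 3, 5, 6}) = 1
G(9) = mex({0, 1, 2, 3, 6, 7}) = 4
G(10) = mex({0, 1, 3, 4, 5, 7}) = 2
G(11) = mex({0, 1, 2, 3, 4, 5}) = 6
G(12) = mex({0, 1, 2, 3, 5, 6, 7}) = 4
G(13) = mex({0, 2, 3, 4, 6, 7}) = 1
G(14) = mex({0, 1, 4, 5, 6, 7}) = 2
G(15) = mex({0, 1, 2, 3, 4, 5, 6}) = 7
G(16) = mex({0, 2, 3, 5, 6, 7}) = 1
G(17) = mex({0, 1, 2, 3, 5, 6, 7}) = 4
G(18) = mex({0, 1, 2, 4, 5, 6}) = 3
G(19) = mex({0, 1, 3, 4, 5, 7}) = 2
G(20) = mex({0, 2, 3, 4, 5, 6, 7}) = 1
G(21) = mex({0, 1, 2, 3, 5, 6, 7}) = 4
G(22) = mex({0, 1, 2, 3, 4, 5, 7}) = 6
G(23) = mex({0, 1, 2, 3, 4, 5, 6}) = 7
G(24) = mex({0, 1, 2, 3, 5, 6, 7}) = 4
G(25) = mex({0, 2, 3, 4, 6, 7}) = 1
G(26) = mex({0, 1, 3, 4, 5, 6, 7}) = 2
G(27) = mex({0, 1, 2, 3, 4, 5, 6, 7}) = 8
G(28) = mex({0, 1, 2, 3, 4, 6, 7, 8}) = 5
G(29) = mex({0, 1, 2, 3, 5, 6, 7, 8, 9}) = 4
G(30) = mex({0, 1, 2, 3, 4, 5, 6, 9, 10}) = 7
G(31) = mex({0, 1, 3, 4, 5, 7, 10, 11}) = 2
G(32) = mex({0, 2, 3, 4, 5, 6, 7, 9, 11}) = 1
Therefore G(32) = 1.

1


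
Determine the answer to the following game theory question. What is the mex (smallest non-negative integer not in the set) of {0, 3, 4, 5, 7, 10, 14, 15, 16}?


Set = {0, 3, 4, 5, 7, 10, 14, 15, 16}
0 is in the set.
1 is NOT in the set. This is the mex.
mex = 1

1


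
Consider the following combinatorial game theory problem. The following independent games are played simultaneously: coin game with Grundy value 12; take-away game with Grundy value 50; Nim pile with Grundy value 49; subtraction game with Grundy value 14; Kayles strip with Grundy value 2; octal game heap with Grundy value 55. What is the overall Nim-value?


By the Sprague-Grundy theorem, the Grundy value of a sum of games is the XOR of individual Grundy values.
coin game: Grundy value = 12. Running XOR: 0 XOR 12 = 12
take-away game: Grundy value = 50. Running XOR: 12 XOR 50 = 62
Nim pile: Grundy value = 49. Running XOR: 62 XOR 49 = 15
subtraction game: Grundy value = 14. Running XOR: 15 XOR 14 = 1
Kayles strip: Grundy value = 2. Running XOR: 1 XOR 2 = 3
octal game heap: Grundy value = 55. Running XOR: 3 XOR 55 = 52
The combined Grundy value is 52.

52


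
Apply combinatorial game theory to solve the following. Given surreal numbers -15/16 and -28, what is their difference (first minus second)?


x = -15/16, y = -28
Converting to common denominator: 16
x = -15/16, y = -448/16
x - y = -15/16 - -28 = 433/16

433/16


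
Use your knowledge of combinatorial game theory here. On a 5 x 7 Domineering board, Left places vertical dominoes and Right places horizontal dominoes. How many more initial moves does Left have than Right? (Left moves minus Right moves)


Board is 5 x 7 (rows x cols).
Left (vertical) placements: (rows-1) * cols = 4 * 7 = 28
Right (horizontal) placements: rows * (cols-1) = 5 * 6 = 30
Advantage = Left - Right = 28 - 30 = -2

-2


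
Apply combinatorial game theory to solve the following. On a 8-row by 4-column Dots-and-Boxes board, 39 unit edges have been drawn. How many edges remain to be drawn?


Grid: 8 x 4 boxes, i.e. 9 rows and 5 columns of dots.
Horizontal edges: (rows + 1) * cols = 9 * 4 = 36
Vertical edges: rows * (cols + 1) = 8 * 5 = 40
Total edges: 36 + 40 = 76
Edges drawn: 39
Remaining: 76 - 39 = 37

37


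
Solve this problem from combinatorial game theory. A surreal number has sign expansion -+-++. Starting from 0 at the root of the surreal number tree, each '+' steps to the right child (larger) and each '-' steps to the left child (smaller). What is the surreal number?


Sign expansion: -+-++
Rule: track bounds (lo, hi), initially (-inf, +inf). On '+', the current value becomes lo and we move to the simplest number in (value, hi): value + 1 if hi = +inf, otherwise the midpoint (value + hi)/2. On '-', the current value becomes hi and we move to value - 1 if lo = -inf, otherwise the midpoint (lo + value)/2.
Start at 0.
Step 1: sign = -, move left. Bounds: (-inf, 0). Value = -1
Step 2: sign = +, move right. Bounds: (-1, 0). Value = -1/2
Step 3: sign = -, move left. Bounds: (-1, -1/2). Value = -3/4
Step 4: sign = +, move right. Bounds: (-3/4, -1/2). Value = -5/8
Step 5: sign = +, move right. Bounds: (-5/8, -1/2). Value = -9/16
The surreal number with sign expansion -+-++ is -9/16.

-9/16


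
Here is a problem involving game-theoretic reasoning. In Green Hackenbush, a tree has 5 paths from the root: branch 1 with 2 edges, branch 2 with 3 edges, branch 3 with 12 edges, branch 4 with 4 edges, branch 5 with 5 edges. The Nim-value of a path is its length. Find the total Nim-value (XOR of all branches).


The tree has 5 branches from the ground vertex.
In Green Hackenbush, the Nim-value of a simple path of length k is k.
Branch 1: length 2, Nim-value = 2
Branch 2: length 3, Nim-value = 3
Branch 3: length 12, Nim-value = 12
Branch 4: length 4, Nim-value = 4
Branch 5: length 5, Nim-value = 5
Total Nim-value = XOR of all branch values:
0 XOR 2 = 2
2 XOR 3 = 1
1 XOR 12 = 13
13 XOR 4 = 9
9 XOR 5 = 12
Nim-value of the tree = 12

12


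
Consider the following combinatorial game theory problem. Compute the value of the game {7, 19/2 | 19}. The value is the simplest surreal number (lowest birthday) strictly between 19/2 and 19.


Left options: {7, 19/2}, max = 19/2
Right options: {19}, min = 19
All options are numbers and max(Left) < min(Right), so by the simplicity theorem the value is the simplest (earliest-born) number strictly between 19/2 and 19.
Integers 10 through 18 all lie strictly between 19/2 and 19.
Among integers, the simplest (lowest birthday = smallest |n|; 0 is born on day 0, +-n on day n) is 10.
No non-integer in the interval can be simpler: if x is a non-integer in the interval, then floor(x) or ceil(x) also lies in the interval (the interval contains an integer), and both are proper prefixes of x's sign expansion, i.e. born earlier. So the game value is 10.
Game value = 10

10


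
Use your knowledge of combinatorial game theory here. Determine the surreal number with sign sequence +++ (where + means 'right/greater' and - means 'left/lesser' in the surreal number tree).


Sign expansion: +++
Rule: track bounds (lo, hi), initially (-inf, +inf). On '+', the current value becomes lo and we move to the simplest number in (value, hi): value + 1 if hi = +inf, otherwise the midpoint (value + hi)/2. On '-', the current value becomes hi and we move to value - 1 if lo = -inf, otherwise the midpoint (lo + value)/2.
Start at 0.
Step 1: sign = +, move right. Bounds: (0, +inf). Value = 1
Step 2: sign = +, move right. Bounds: (1, +inf). Value = 2
Step 3: sign = +, move right. Bounds: (2, +inf). Value = 3
The surreal number with sign expansion +++ is 3.

3


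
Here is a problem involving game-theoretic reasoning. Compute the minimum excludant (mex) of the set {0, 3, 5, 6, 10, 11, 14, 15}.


Set = {0, 3, 5, 6, 10, 11, 14, 15}
0 is in the set.
1 is NOT in the set. This is the mex.
mex = 1

1


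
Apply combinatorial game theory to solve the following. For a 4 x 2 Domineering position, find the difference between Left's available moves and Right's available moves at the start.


Board is 4 x 2 (rows x cols).
Left (vertical) placements: (rows-1) * cols = 3 * 2 = 6
Right (horizontal) placements: rows * (cols-1) = 4 * 1 = 4
Advantage = Left - Right = 6 - 4 = 2

2


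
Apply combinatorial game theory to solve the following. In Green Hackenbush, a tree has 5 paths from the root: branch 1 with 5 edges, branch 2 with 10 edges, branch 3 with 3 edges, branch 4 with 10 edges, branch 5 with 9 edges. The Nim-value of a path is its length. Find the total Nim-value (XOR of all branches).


The tree has 5 branches from the ground vertex.
In Green Hackenbush, the Nim-value of a simple path of length k is k.
Branch 1: length 5, Nim-value = 5
Branch 2: length 10, Nim-value = 10
Branch 3: length 3, Nim-value = 3
Branch 4: length 10, Nim-value = 10
Branch 5: length 9, Nim-value = 9
Total Nim-value = XOR of all branch values:
0 XOR 5 = 5
5 XOR 10 = 15
15 XOR 3 = 12
12 XOR 10 = 6
6 XOR 9 = 15
Nim-value of the tree = 15

15


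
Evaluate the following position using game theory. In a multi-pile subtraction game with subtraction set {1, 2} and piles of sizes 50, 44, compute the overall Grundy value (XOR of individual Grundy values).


Subtraction set: {1, 2}
For this subtraction set, G(n) = n mod 3 (period = max + 1 = 3).
Pile 1 (size 50): G(50) = 50 mod 3 = 2
Pile 2 (size 44): G(44) = 44 mod 3 = 2
Total Grundy value = XOR of all: 2 XOR 2 = 0

0


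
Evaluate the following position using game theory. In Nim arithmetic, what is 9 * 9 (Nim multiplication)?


Nim multiplication is bilinear over XOR: (u XOR v) * w = (u*w) XOR (v*w).
So we split each operand into its bit components and XOR the pairwise Nim products.
9 = 1 + 8 (as XOR of powers of 2).
9 = 1 + 8 (as XOR of powers of 2).
Using the standard Nim-product table on single bits:
  2*2 = 3,   2*4 = 8,   2*8 = 12,
  4*4 = 6,   4*8 = 11,  8*8 = 13,
and  1*x = x (identity), k*l = l*k (commutative).
Pairwise Nim products:
  1 * 1 = 1
  1 * 8 = 8
  8 * 1 = 8
  8 * 8 = 13
XOR them: 1 XOR 8 XOR 8 XOR 13 = 12.
Result: 9 * 9 = 12 (in Nim).

12


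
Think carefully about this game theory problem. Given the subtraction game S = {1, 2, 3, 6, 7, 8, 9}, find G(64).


The subtraction set is S = {1, 2, 3, 6, 7, 8, 9}.
G(k) = mex{ G(k - s) : s in S, s <= k }. We compute iteratively: G(0) = 0.
G(1) = mex({0}) = 1
G(2) = mex({0, 1}) = 2
G(3) = mex({0, 1, 2}) = 3
G(4) = mex({1, 2, 3}) = 0
G(5) = mex({0, 2, 3}) = 1
G(6) = mex({0, 1, 3}) = 2
G(7) = mex({0, 1, 2}) = 3
G(8) = mex({0, 1, 2, 3}) = 4
G(9) = mex({0, 1, 2, 3, 4}) = 5
G(10) = mex({0, 1, 2, 3, 4, 5}) = 6
G(11) = mex({0, 1, 2, 3, 4, 5, 6}) = 7
G(12) = mex({0, 1, 2, 3, 5, 6, 7}) = 4
G(13) = mex({0, 1, 2, 3, 4, 6, 7}) = 5
G(14) = mex({1, 2, 3, 4, 5, 7}) = 0
G(15) = mex({0, 2, 3, 4, 5}) = 1
G(16) = mex({0, 1, 3, 4, 5, 6}) = 2
G(17) = mex({0, 1, 2, 4, 5, 6, 7}) = 3
G(18) = mex({1, 2, 3, 4, 5, 6, 7}) = 0
G(19) = mex({0, 2, 3, 4, 5, 6, 7}) = 1
G(20) = mex({0, 1, 3, 4, 5, 7}) = 2
G(21) = mex({0, 1, 2, 4, 5}) = 3
G(22) = mex({0, 1, 2, 3, 5}) = 4
Observe that G(14)..G(22) = 0, 1, 2, 3, 0, 1, 2, 3, 4 repeats G(0)..G(8) = 0, 1, 2, 3, 0, 1, 2, 3, 4.
For k >= max(S) = 9, G(k) is determined by the previous 9 values G(k-9)..G(k-1); a window of 9 consecutive values has recurred shifted by 14, so by induction G(k + 14) = G(k) for all k >= 0: the sequence is periodic from the start with period 14.
One period: G(0..13) = 0, 1, 2, 3, 0, 1, 2, 3, 4, 5, 6, 7, 4, 5.
64 mod 14 = 8, so G(64) = G(8) = 4.

4


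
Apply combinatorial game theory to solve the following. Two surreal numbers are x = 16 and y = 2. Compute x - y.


x = 16, y = 2
x - y = 16 - 2 = 14

14


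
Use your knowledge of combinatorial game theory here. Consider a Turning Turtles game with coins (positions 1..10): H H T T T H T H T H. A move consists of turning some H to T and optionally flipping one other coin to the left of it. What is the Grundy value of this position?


Coins: H H T T T H T H T H
Key fact: a single head at position k behaves exactly like a Nim heap of size k (turning it to T and optionally flipping a coin at j < k corresponds to moving the heap from k to j, or to 0), and heads combine as a disjunctive sum (two heads at the same place would cancel, matching j XOR j = 0). So the Nim-value is the XOR of the 1-indexed positions of the heads.
Face-up positions (1-indexed): [1, 2, 6, 8, 10]
XOR 0 with 1: 0 XOR 1 = 1
XOR 1 with 2: 1 XOR 2 = 3
XOR 3 with 6: 3 XOR 6 = 5
XOR 5 with 8: 5 XOR 8 = 13
XOR 13 with 10: 13 XOR 10 = 7
Nim-value = 7

7


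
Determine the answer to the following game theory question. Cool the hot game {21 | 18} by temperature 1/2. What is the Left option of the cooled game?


Original game: {21 | 18} (a switch {a | b} with a > b).
Cooling by t (for t below the temperature (a - b)/2 = 3/2) taxes each move by t: {a | b} cooled by t is {a - t | b + t}.
Cooling amount: t = 1/2
Cooled Left option: 21 - 1/2 = 41/2
Cooled Right option: 18 + 1/2 = 37/2
Cooled game: {41/2 | 37/2}
Left option = 41/2

41/2


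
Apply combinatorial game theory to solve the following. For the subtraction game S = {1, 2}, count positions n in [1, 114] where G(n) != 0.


Subtraction set S = {1, 2}, so G(n) = n mod 3.
G(n) = 0 when n is a multiple of 3.
Multiples of 3 in [1, 114]: 38
N-positions (nonzero Grundy) = 114 - 38 = 76

76


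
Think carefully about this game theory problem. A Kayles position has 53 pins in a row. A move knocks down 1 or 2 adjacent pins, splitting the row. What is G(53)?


Kayles: a move removes 1 or 2 adjacent pins from a contiguous row.
Removing pins from a row of k leaves two independent rows (a, b) with a + b = k - 1 (one pin) or a + b = k - 2 (two pins); an end removal gives a = 0.
By Sprague-Grundy, G(k) = mex{ G(a) XOR G(b) } over all these splits. G(0) = 0.
G(1): splits (0,0):0^0=0 -> mex({0}) = 1
G(2): splits (0,1):0^1=1 (0,0):0^0=0 -> mex({0, 1}) = 2
G(3): splits (0,2):0^2=2 (1,1):1^1=0 (0,1):0^1=1 -> mex({0, 1, 2}) = 3
G(4): splits (0,3):0^3=3 (1,2):1^2=3 (0,2):0^2=2 (1,1):1^1=0 -> mex({0, 2, 3}) = 1
G(5): splits (0,4):0^1=1 (1,3):1^3=2 (2,2):2^2=0 (0,3):0^3=3 (1,2):1^2=3 -> mex({0, 1, 2, 3}) = 4
G(6) = mex({0, 1, 2, 4}) = 3
G(7) = mex({0, 1, 3, 4, 5}) = 2
G(8) = mex({0, 2, 3, 5, 6}) = 1
G(9) = mex({0, 1, 2, 3, 6, 7}) = 4
G(10) = mex({0, 1, 3, 4, 5, 7}) = 2
G(11) = mex({0, 1, 2, 3, 4, 5}) = 6
G(12) = mex({0, 1, 2, 3, 5, 6, 7}) = 4
G(13) = mex({0, 2, 3, 4, 6, 7}) = 1
G(14) = mex({0, 1, 4, 5, 6, 7}) = 2
G(15) = mex({0, 1, 2, 3, 4, 5, 6}) = 7
G(16) = mex({0, 2, 3, 5, 6, 7}) = 1
G(17) = mex({0, 1, 2, 3, 5, 6, 7}) = 4
G(18) = mex({0, 1, 2, 4, 5, 6}) = 3
G(19) = mex({0, 1, 3, 4, 5, 7}) = 2
G(20) = mex({0, 2, 3, 4, 5, 6, 7}) = 1
G(21) = mex({0, 1, 2, 3, 5, 6, 7}) = 4
G(22) = mex({0, 1, 2, 3, 4, 5, 7}) = 6
G(23) = mex({0, 1, 2, 3, 4, 5, 6}) = 7
G(24) = mex({0, 1, 2, 3, 5, 6, 7}) = 4
G(25) = mex({0, 2, 3, 4, 6, 7}) = 1
G(26) = mex({0, 1, 3, 4, 5, 6, 7}) = 2
G(27) = mex({0, 1, 2, 3, 4, 5, 6, 7}) = 8
G(28) = mex({0, 1, 2, 3, 4, 6, 7, 8}) = 5
G(29) = mex({0, 1, 2, 3, 5, 6, 7, 8, 9}) = 4
G(30) = mex({0, 1, 2, 3, 4, 5, 6, 9, 10}) = 7
G(31) = mex({0, 1, 3, 4, 5, 7, 10, 11}) = 2
G(32) = mex({0, 2, 3, 4, 5, 6, 7, 9, 11}) = 1
G(33) = mex({0, 1, 2, 3, 4, 5, 6, 7, 9, 12}) = 8
G(34) = mex({0, 1, 2, 3, 4, 5, 7, 8, 11, 12}) = 6
G(35) = mex({0, 1, 2, 3, 4, 5, 6, 8, 9, 10, 11}) = 7
G(36) = mex({0, 1, 2, 3, 5, 6, 7, 9, 10}) = 4
G(37) = mex({0, 2, 3, 4, 6, 7, 9, 10, 11, 12}) = 1
G(38) = mex({0, 1, 3, 4, 5, 6, 7, 9, 10, 11, 12}) = 2
G(39) = mex({0, 1, 2, 4, 5, 6, 7, 9, 10, 12, 14}) = 3
G(40) = mex({0, 2, 3, 4, 6, 7, 11, 12, 14}) = 1
G(41) = mex({0, 1, 2, 3, 5, 6, 7, 9, 10, 11, 12}) = 4
G(42) = mex({0, 1, 2, 3, 4, 5, 6, 9, 10}) = 7
G(43) = mex({0, 1, 3, 4, 5, 7, 9, 10, 12, 15}) = 2
G(44) = mex({0, 2, 3, 4, 5, 6, 7, 9, 10, 12, 15}) = 1
G(45) = mex({0, 1, 2, 3, 4, 5, 6, 7, 9, 10, 12, 14}) = 8
G(46) = mex({0, 1, 3, 4, 5, 7, 8, 11, 12, 14}) = 2
G(47) = mex({0, 1, 2, 3, 4, 5, 6, 8, 9, 10, 11, 12}) = 7
G(48) = mex({0, 1, 2, 3, 5, 6, 7, 9, 10}) = 4
G(49) = mex({0, 2, 3, 4, 6, 7, 9, 10, 11, 12, 15}) = 1
G(50) = mex({0, 1, 4, 5, 6, 7, 9, 11, 12, 14, 15}) = 2
G(51) = mex({0, 1, 2, 3, 4, 5, 6, 7, 9, 12, 14, 15}) = 8
G(52) = mex({0, 2, 3, 4, 5, 6, 7, 8, 11, 12, 15}) = 1
G(53) = mex({0, 1, 2, 3, 5, 6, 7, 8, 9, 10, 11, 12}) = 4
Therefore G(53) = 4.

4
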